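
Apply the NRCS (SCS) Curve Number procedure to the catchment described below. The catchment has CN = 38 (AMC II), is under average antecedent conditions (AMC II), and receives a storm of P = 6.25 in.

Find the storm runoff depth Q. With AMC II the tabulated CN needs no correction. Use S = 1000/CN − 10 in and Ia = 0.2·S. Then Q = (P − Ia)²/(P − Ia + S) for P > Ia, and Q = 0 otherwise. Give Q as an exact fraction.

AMC II — tabulated CN = 38 applies directly.
Max retention: S = 1000/38 − 10 = 310/19 in (≈ 16.316 in)
Ia = 0.2S: 0.2·16.316 = 3.263 in (exactly 62/19)
Excess rainfall: 6.250 − 3.263 = 2.987 in; P > Ia so Q > 0
Runoff Q = (P−Ia)²/(P−Ia+S) = (2.987)²/(2.987+16.316) = 51529/111492 ≈ 0.462 in

Q = 51529/111492 in ≈ 0.462 in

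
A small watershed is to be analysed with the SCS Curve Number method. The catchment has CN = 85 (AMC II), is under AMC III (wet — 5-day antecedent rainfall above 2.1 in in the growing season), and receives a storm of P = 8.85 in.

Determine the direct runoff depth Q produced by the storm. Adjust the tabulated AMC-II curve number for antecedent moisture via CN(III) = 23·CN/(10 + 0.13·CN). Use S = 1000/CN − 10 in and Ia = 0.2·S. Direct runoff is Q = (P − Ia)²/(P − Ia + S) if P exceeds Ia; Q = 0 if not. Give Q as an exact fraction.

Q = 513883561/64303860 in ≈ 7.991 in

Adjust CN=85 to AMC III: 23·85/(10 + 0.13·85) → 1955 ÷ (421/20) = 39100/421 ≈ 92.874
Retention S: 1000/CN − 10 with CN=92.874 → S = 300/391 ≈ 0.767 in
Initial abstraction Ia = S/5 = (300/391)/5 = 60/391 ≈ 0.153 in
Excess rainfall: 8.850 − 0.153 = 8.697 in; P > Ia so Q > 0
Q = (68007/7820)²/((68007/7820) + 300/391) = (4624952049/61152400)/(74007/7820) = 513883561/64303860 in ≈ 7.991 in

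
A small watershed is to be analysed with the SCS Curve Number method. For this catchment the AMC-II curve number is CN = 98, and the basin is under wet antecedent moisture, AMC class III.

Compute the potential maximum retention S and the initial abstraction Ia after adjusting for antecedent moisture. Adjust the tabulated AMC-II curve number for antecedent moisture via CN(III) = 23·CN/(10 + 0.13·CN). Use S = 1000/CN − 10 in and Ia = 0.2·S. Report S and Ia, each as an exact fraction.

Adjust CN=98 to AMC III: 23·98/(10 + 0.13·98) → 2254 ÷ (1137/50) = 112700/1137 ≈ 99.120
Max retention: S = 1000/(112700/1137) − 10 = 100/1127 in (≈ 0.089 in)
Ia = 0.2·(100/1127) = 20/1127 in ≈ 0.018 in

S = 100/1127 in ≈ 0.089 in; Ia = 20/1127 in ≈ 0.018 in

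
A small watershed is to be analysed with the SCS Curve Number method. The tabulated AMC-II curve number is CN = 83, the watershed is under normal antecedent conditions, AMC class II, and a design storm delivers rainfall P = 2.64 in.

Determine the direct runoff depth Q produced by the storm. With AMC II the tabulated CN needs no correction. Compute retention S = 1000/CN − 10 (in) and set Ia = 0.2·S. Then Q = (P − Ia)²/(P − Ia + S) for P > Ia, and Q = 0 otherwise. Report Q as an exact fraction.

Q = 10709192/9210925 in ≈ 1.163 in

AMC II — tabulated CN = 83 applies directly.
Retention S: 1000/CN − 10 with CN=83.000 → S = 170/83 ≈ 2.048 in
Initial abstraction Ia = S/5 = (170/83)/5 = 34/83 ≈ 0.410 in
Since P=2.640 > Ia=0.410: effective rainfall P−Ia = 4628/2075 in
Q = (4628/2075)²/((4628/2075) + 170/83) = (21418384/4305625)/(8878/2075) = 10709192/9210925 in ≈ 1.163 in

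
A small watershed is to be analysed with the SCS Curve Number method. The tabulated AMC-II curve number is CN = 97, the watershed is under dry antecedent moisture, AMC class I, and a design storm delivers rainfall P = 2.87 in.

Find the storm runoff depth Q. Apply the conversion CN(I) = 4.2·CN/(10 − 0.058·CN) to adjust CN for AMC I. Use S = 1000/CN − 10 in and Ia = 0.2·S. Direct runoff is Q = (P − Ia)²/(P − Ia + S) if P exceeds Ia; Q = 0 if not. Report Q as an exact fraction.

CN(I) from CN(II)=97: (4.2·97)/(10 − 0.058·97) = 67900/729 ≈ 93.141
Retention S: 1000/CN − 10 with CN=93.141 → S = 500/679 ≈ 0.736 in
Ia = 0.2·(500/679) = 100/679 in ≈ 0.147 in
P − Ia = 2.870 − 0.147 = 184873/67900 ≈ 2.723 in (> 0, runoff occurs)
Q: (184873/67900)² ÷ (234873/67900) = 34178026129/15947876700 in (≈ 2.143 in)

Q = 34178026129/15947876700 in ≈ 2.143 in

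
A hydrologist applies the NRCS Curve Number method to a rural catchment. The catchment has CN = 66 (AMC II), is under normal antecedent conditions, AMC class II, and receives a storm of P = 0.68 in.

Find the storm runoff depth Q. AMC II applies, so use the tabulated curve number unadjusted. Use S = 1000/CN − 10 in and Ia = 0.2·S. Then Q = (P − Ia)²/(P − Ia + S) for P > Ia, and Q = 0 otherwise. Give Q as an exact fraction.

Q = 0 in ≈ 0.000 in

Average conditions: CN = 66 (no AMC adjustment).
Max retention: S = 1000/66 − 10 = 170/33 in (≈ 5.152 in)
Initial abstraction Ia = S/5 = (170/33)/5 = 34/33 ≈ 1.030 in
P = 0.680 ≤ Ia = 1.030 in: entire storm abstracted, Q = 0.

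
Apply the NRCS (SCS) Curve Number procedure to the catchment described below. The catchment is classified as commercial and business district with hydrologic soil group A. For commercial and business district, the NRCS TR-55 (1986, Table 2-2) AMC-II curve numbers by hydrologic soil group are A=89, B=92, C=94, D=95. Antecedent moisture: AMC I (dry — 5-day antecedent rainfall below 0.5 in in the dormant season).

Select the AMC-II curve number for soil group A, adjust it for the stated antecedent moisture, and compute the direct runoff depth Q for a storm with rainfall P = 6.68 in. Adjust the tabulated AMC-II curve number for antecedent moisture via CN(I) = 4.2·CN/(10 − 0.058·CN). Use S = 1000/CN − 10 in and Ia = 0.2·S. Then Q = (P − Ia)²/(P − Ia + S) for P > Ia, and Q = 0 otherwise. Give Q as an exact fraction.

Q = 81010252129/19723697175 in ≈ 4.107 in

NRCS table: commercial and business district, soil group A → CN(II) = 89
CN(I) from CN(II)=89: (4.2·89)/(10 − 0.058·89) = 186900/2419 ≈ 77.263
Retention S: 1000/CN − 10 with CN=77.263 → S = 5500/1869 ≈ 2.943 in
Ia = 0.2S: 0.2·2.943 = 0.589 in (exactly 1100/1869)
P − Ia = 6.680 − 0.589 = 284623/46725 ≈ 6.091 in (> 0, runoff occurs)
Q: (284623/46725)² ÷ (422123/46725) = 81010252129/19723697175 in (≈ 4.107 in)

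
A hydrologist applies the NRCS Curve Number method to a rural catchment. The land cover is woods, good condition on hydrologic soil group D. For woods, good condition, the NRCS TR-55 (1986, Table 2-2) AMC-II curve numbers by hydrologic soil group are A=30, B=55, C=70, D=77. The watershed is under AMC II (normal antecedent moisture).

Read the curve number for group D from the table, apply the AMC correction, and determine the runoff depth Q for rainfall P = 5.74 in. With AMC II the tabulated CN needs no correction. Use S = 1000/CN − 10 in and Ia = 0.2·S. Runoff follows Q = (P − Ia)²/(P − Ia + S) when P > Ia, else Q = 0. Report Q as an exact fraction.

Q = 392000401/120501150 in ≈ 3.253 in

NRCS table: woods, good condition, soil group D → CN(II) = 77
Average conditions: CN = 77 (no AMC adjustment).
Retention S: 1000/CN − 10 with CN=77.000 → S = 230/77 ≈ 2.987 in
Ia = 0.2·(230/77) = 46/77 in ≈ 0.597 in
Excess rainfall: 5.740 − 0.597 = 5.143 in; P > Ia so Q > 0
Runoff Q = (P−Ia)²/(P−Ia+S) = (5.143)²/(5.143+2.987) = 392000401/120501150 ≈ 3.253 in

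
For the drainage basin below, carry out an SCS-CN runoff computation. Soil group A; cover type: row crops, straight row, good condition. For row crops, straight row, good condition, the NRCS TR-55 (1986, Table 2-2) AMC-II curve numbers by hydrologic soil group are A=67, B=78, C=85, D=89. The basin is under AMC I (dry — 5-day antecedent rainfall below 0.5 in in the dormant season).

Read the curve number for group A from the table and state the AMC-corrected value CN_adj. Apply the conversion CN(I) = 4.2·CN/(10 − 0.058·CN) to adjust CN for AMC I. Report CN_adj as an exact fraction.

NRCS table: row crops, straight row, good condition, soil group A → CN(II) = 67
CN(I) from CN(II)=67: (4.2·67)/(10 − 0.058·67) = 46900/1019 ≈ 46.026

CN_adj = 46900/1019 ≈ 46.026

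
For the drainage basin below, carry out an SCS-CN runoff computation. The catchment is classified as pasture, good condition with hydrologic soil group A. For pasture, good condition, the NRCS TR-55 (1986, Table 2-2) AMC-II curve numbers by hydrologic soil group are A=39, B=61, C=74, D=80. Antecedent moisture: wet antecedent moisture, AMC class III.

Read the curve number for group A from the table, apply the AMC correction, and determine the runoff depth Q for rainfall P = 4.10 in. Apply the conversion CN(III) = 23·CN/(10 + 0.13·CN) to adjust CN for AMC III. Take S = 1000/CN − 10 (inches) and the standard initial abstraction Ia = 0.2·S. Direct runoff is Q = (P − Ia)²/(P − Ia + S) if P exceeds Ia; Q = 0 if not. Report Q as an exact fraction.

Q = 604028929/767625690 in ≈ 0.787 in

NRCS table: pasture, good condition, soil group A → CN(II) = 39
Adjust CN=39 to AMC III: 23·39/(10 + 0.13·39) → 897 ÷ (1507/100) = 89700/1507 ≈ 59.522
S = 1000/(89700/1507) − 10 = 6100/897 in ≈ 6.800 in
Initial abstraction Ia = S/5 = (6100/897)/5 = 1220/897 ≈ 1.360 in
Excess rainfall: 4.100 − 1.360 = 2.740 in; P > Ia so Q > 0
Q: (24577/8970)² ÷ (85577/8970) = 604028929/767625690 in (≈ 0.787 in)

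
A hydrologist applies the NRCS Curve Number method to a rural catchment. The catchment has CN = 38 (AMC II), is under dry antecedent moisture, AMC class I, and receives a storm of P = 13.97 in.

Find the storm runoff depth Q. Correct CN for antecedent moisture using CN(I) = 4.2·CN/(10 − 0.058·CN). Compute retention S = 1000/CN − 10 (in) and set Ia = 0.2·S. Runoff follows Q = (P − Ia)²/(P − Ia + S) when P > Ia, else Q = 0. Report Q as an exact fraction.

Dry (AMC I): CN(I) = 4.2·38/(10 − 0.058·38) = (798/5)/(1949/250) = 39900/1949 ≈ 20.472
S = 1000/(39900/1949) − 10 = 15500/399 in ≈ 38.847 in
Ia = 0.2·(15500/399) = 3100/399 in ≈ 7.769 in
Excess rainfall: 13.970 − 7.769 = 6.201 in; P > Ia so Q > 0
Runoff Q = (P−Ia)²/(P−Ia+S) = (6.201)²/(6.201+38.847) = 61208244409/71716379700 ≈ 0.853 in

Q = 61208244409/71716379700 in ≈ 0.853 in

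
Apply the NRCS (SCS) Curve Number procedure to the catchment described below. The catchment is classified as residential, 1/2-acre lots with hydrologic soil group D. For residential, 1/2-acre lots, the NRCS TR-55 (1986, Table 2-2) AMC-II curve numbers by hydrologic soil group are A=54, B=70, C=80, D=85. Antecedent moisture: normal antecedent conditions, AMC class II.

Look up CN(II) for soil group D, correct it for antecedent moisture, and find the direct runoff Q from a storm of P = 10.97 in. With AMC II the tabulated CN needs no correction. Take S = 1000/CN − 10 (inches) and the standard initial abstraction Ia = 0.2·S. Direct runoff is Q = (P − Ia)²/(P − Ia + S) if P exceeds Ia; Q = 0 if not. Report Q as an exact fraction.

NRCS table: residential, 1/2-acre lots, soil group D → CN(II) = 85
CN(II) = 85; AMC II needs no correction.
Max retention: S = 1000/85 − 10 = 30/17 in (≈ 1.765 in)
Ia = 0.2·(30/17) = 6/17 in ≈ 0.353 in
Excess rainfall: 10.970 − 0.353 = 10.617 in; P > Ia so Q > 0
Runoff Q = (P−Ia)²/(P−Ia+S) = (10.617)²/(10.617+1.765) = 325766401/35783300 ≈ 9.104 in

Q = 325766401/35783300 in ≈ 9.104 in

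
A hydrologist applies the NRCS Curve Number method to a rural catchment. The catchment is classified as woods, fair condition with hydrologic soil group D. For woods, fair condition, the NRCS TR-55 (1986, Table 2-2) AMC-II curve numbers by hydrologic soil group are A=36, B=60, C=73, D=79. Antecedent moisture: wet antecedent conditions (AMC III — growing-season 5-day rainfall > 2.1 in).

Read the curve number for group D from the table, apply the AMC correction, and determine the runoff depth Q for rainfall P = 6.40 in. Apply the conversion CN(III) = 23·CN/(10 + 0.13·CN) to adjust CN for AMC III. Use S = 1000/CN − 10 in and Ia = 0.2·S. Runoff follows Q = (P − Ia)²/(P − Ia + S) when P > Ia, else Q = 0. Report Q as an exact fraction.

Q = 196308121/37784515 in ≈ 5.195 in

NRCS table: woods, fair condition, soil group D → CN(II) = 79
Wet (AMC III): CN(III) = 23·79/(10 + 0.13·79) = 1817/(2027/100) = 181700/2027 ≈ 89.640
Retention S: 1000/CN − 10 with CN=89.640 → S = 2100/1817 ≈ 1.156 in
Initial abstraction Ia = S/5 = (2100/1817)/5 = 420/1817 ≈ 0.231 in
Excess rainfall: 6.400 − 0.231 = 6.169 in; P > Ia so Q > 0
Q: (56044/9085)² ÷ (66544/9085) = 196308121/37784515 in (≈ 5.195 in)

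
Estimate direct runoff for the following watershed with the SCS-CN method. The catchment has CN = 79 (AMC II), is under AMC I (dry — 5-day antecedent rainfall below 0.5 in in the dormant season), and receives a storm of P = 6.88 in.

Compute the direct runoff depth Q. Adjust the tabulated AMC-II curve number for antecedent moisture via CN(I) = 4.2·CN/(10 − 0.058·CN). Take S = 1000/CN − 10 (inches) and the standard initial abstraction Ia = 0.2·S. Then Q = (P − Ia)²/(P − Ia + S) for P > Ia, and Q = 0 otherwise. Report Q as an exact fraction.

CN(I) from CN(II)=79: (4.2·79)/(10 − 0.058·79) = 7900/129 ≈ 61.240
S = 1000/(7900/129) − 10 = 500/79 in ≈ 6.329 in
Ia = 0.2·(500/79) = 100/79 in ≈ 1.266 in
Excess rainfall: 6.880 − 1.266 = 5.614 in; P > Ia so Q > 0
Q: (11088/1975)² ÷ (23588/1975) = 30735936/11646575 in (≈ 2.639 in)

Q = 30735936/11646575 in ≈ 2.639 in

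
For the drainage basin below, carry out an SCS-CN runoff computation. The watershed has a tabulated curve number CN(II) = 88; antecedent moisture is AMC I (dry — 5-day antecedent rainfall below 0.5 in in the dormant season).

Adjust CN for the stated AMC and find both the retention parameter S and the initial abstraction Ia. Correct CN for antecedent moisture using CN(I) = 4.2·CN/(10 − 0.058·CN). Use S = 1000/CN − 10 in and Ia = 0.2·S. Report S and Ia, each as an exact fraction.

S = 250/77 in ≈ 3.247 in; Ia = 50/77 in ≈ 0.649 in

CN(I) from CN(II)=88: (4.2·88)/(10 − 0.058·88) = 3850/51 ≈ 75.490
Retention S: 1000/CN − 10 with CN=75.490 → S = 250/77 ≈ 3.247 in
Ia = 0.2·(250/77) = 50/77 in ≈ 0.649 in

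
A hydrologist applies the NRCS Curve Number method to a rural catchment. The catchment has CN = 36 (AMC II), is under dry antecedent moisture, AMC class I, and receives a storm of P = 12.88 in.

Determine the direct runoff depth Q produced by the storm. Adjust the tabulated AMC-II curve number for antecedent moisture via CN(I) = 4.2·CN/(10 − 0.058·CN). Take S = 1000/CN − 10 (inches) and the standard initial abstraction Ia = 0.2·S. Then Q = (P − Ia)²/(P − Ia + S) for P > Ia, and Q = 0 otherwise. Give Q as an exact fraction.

Q = 217528082/521777025 in ≈ 0.417 in

Adjust CN=36 to AMC I: 4.2·36/(10 − 0.058·36) → (756/5) ÷ (989/125) = 18900/989 ≈ 19.110
S = 1000/(18900/989) − 10 = 8000/189 in ≈ 42.328 in
Ia = 0.2S: 0.2·42.328 = 8.466 in (exactly 1600/189)
Since P=12.880 > Ia=8.466: effective rainfall P−Ia = 20858/4725 in
Q = (20858/4725)²/((20858/4725) + 8000/189) = (435056164/22325625)/(220858/4725) = 217528082/521777025 in ≈ 0.417 in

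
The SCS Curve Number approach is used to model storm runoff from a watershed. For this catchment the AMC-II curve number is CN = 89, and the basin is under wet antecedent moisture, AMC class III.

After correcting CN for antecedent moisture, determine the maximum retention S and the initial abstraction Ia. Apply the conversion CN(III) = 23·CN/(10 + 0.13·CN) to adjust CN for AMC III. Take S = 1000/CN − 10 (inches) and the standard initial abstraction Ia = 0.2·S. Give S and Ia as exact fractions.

CN(III) from CN(II)=89: (23·89)/(10 + 0.13·89) = 204700/2157 ≈ 94.900
S = 1000/(204700/2157) − 10 = 1100/2047 in ≈ 0.537 in
Initial abstraction Ia = S/5 = (1100/2047)/5 = 220/2047 ≈ 0.107 in

S = 1100/2047 in ≈ 0.537 in; Ia = 220/2047 in ≈ 0.107 in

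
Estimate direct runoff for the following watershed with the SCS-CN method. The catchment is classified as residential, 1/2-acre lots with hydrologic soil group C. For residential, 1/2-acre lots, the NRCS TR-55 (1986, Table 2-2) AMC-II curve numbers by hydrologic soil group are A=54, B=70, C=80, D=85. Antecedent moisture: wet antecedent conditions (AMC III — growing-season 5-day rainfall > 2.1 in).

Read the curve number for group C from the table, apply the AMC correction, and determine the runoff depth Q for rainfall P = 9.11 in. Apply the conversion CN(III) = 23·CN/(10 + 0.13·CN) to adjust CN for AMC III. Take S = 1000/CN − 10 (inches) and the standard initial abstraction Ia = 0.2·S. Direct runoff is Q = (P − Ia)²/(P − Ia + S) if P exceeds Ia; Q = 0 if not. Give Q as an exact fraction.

Q = 418325209/52791900 in ≈ 7.924 in

NRCS table: residential, 1/2-acre lots, soil group C → CN(II) = 80
Wet (AMC III): CN(III) = 23·80/(10 + 0.13·80) = 1840/(102/5) = 4600/51 ≈ 90.196
Retention S: 1000/CN − 10 with CN=90.196 → S = 25/23 ≈ 1.087 in
Ia = 0.2·(25/23) = 5/23 in ≈ 0.217 in
Since P=9.110 > Ia=0.217: effective rainfall P−Ia = 20453/2300 in
Q: (20453/2300)² ÷ (22953/2300) = 418325209/52791900 in (≈ 7.924 in)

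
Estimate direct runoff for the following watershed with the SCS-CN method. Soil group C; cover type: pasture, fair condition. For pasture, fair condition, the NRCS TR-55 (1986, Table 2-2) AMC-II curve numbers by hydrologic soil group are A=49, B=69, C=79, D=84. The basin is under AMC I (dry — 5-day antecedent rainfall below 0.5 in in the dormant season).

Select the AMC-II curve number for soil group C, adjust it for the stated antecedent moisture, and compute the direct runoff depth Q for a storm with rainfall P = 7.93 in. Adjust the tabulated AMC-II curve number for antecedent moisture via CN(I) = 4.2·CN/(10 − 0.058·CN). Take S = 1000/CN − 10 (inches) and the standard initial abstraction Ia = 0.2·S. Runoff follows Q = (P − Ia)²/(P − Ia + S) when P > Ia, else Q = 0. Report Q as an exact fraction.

NRCS table: pasture, fair condition, soil group C → CN(II) = 79
CN(I) from CN(II)=79: (4.2·79)/(10 − 0.058·79) = 7900/129 ≈ 61.240
Retention S: 1000/CN − 10 with CN=61.240 → S = 500/79 ≈ 6.329 in
Ia = 0.2S: 0.2·6.329 = 1.266 in (exactly 100/79)
P − Ia = 7.930 − 1.266 = 52647/7900 ≈ 6.664 in (> 0, runoff occurs)
Q = (52647/7900)²/((52647/7900) + 500/79) = (2771706609/62410000)/(102647/7900) = 2771706609/810911300 in ≈ 3.418 in

Q = 2771706609/810911300 in ≈ 3.418 in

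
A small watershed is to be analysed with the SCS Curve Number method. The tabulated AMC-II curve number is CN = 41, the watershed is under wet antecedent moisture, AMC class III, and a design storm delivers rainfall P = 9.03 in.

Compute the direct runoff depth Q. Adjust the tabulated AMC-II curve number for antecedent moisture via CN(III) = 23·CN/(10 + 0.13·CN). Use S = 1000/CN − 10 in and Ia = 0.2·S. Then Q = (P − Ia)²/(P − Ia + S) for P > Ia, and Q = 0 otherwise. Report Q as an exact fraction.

Adjust CN=41 to AMC III: 23·41/(10 + 0.13·41) → 943 ÷ (1533/100) = 94300/1533 ≈ 61.513
S = 1000/(94300/1533) − 10 = 5900/943 in ≈ 6.257 in
Initial abstraction Ia = S/5 = (5900/943)/5 = 1180/943 ≈ 1.251 in
Since P=9.030 > Ia=1.251: effective rainfall P−Ia = 733529/94300 in
Q = (733529/94300)²/((733529/94300) + 5900/943) = (538064793841/8892490000)/(1323529/94300) = 538064793841/124808784700 in ≈ 4.311 in

Q = 538064793841/124808784700 in ≈ 4.311 in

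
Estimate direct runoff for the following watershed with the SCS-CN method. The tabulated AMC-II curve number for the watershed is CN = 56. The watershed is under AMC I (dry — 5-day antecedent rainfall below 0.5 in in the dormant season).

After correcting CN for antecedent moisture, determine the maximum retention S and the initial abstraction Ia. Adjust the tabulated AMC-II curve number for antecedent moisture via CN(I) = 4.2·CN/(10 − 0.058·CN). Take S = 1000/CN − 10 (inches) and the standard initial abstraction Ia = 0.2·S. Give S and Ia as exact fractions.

Adjust CN=56 to AMC I: 4.2·56/(10 − 0.058·56) → (1176/5) ÷ (844/125) = 7350/211 ≈ 34.834
Retention S: 1000/CN − 10 with CN=34.834 → S = 2750/147 ≈ 18.707 in
Ia = 0.2S: 0.2·18.707 = 3.741 in (exactly 550/147)

S = 2750/147 in ≈ 18.707 in; Ia = 550/147 in ≈ 3.741 in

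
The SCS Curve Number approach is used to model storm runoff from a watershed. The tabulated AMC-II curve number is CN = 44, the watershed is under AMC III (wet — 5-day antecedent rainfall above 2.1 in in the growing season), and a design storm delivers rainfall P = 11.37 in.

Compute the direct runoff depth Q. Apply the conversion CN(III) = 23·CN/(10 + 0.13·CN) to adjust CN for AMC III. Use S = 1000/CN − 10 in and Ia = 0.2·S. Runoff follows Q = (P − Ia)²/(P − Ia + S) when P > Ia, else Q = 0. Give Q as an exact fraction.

Wet (AMC III): CN(III) = 23·44/(10 + 0.13·44) = 1012/(393/25) = 25300/393 ≈ 64.377
Max retention: S = 1000/(25300/393) − 10 = 1400/253 in (≈ 5.534 in)
Initial abstraction Ia = S/5 = (1400/253)/5 = 280/253 ≈ 1.107 in
P − Ia = 11.370 − 1.107 = 259661/25300 ≈ 10.263 in (> 0, runoff occurs)
Q: (259661/25300)² ÷ (399661/25300) = 67423834921/10111423300 in (≈ 6.668 in)

Q = 67423834921/10111423300 in ≈ 6.668 in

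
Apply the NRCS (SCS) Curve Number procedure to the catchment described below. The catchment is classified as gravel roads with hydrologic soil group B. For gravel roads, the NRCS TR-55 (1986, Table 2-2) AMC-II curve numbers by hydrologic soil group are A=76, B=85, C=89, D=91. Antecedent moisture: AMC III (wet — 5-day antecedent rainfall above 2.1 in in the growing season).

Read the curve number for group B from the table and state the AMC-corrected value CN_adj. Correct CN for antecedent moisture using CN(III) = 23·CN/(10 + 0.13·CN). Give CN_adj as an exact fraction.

CN_adj = 39100/421 ≈ 92.874

NRCS table: gravel roads, soil group B → CN(II) = 85
Wet (AMC III): CN(III) = 23·85/(10 + 0.13·85) = 1955/(421/20) = 39100/421 ≈ 92.874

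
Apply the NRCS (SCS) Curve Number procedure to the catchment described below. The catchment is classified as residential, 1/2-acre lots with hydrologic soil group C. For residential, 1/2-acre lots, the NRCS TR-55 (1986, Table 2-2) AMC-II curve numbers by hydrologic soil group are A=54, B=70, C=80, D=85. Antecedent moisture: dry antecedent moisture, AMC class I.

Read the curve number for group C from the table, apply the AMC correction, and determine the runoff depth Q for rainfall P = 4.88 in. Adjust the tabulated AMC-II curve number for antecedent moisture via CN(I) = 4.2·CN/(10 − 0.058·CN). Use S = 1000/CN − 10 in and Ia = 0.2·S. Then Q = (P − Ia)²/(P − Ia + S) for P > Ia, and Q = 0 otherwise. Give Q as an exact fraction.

NRCS table: residential, 1/2-acre lots, soil group C → CN(II) = 80
Dry (AMC I): CN(I) = 4.2·80/(10 − 0.058·80) = 336/(134/25) = 4200/67 ≈ 62.687
S = 1000/(4200/67) − 10 = 125/21 in ≈ 5.952 in
Ia = 0.2·(125/21) = 25/21 in ≈ 1.190 in
P − Ia = 4.880 − 1.190 = 1937/525 ≈ 3.690 in (> 0, runoff occurs)
Runoff Q = (P−Ia)²/(P−Ia+S) = (3.690)²/(3.690+5.952) = 3751969/2657550 ≈ 1.412 in

Q = 3751969/2657550 in ≈ 1.412 in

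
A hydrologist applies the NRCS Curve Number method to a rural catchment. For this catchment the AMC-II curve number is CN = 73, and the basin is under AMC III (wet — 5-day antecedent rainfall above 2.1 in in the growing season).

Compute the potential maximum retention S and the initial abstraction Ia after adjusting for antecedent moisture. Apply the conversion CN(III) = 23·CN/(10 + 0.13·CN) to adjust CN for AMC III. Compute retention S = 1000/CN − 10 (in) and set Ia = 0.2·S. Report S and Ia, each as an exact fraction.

S = 2700/1679 in ≈ 1.608 in; Ia = 540/1679 in ≈ 0.322 in

CN(III) from CN(II)=73: (23·73)/(10 + 0.13·73) = 167900/1949 ≈ 86.147
S = 1000/(167900/1949) − 10 = 2700/1679 in ≈ 1.608 in
Ia = 0.2S: 0.2·1.608 = 0.322 in (exactly 540/1679)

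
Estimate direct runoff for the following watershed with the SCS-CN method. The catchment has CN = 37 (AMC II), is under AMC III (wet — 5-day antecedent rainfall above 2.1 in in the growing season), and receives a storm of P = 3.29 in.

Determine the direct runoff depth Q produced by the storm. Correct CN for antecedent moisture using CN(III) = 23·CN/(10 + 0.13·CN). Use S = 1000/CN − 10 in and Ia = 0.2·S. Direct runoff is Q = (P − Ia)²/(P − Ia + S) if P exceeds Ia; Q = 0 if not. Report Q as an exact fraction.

Adjust CN=37 to AMC III: 23·37/(10 + 0.13·37) → 851 ÷ (1481/100) = 85100/1481 ≈ 57.461
Max retention: S = 1000/(85100/1481) − 10 = 6300/851 in (≈ 7.403 in)
Ia = 0.2·(6300/851) = 1260/851 in ≈ 1.481 in
Since P=3.290 > Ia=1.481: effective rainfall P−Ia = 153979/85100 in
Q: (153979/85100)² ÷ (783979/85100) = 3387076063/9530944700 in (≈ 0.355 in)

Q = 3387076063/9530944700 in ≈ 0.355 in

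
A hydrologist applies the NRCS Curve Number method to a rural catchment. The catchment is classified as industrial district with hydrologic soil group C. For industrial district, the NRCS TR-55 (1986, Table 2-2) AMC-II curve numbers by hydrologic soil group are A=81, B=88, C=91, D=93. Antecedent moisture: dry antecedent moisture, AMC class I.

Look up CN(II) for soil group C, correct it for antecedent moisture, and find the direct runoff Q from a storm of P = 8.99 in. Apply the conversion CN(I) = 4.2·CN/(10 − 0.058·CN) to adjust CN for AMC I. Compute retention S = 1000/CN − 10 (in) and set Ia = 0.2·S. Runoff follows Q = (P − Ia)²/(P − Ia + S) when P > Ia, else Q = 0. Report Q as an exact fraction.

NRCS table: industrial district, soil group C → CN(II) = 91
CN(I) from CN(II)=91: (4.2·91)/(10 − 0.058·91) = 63700/787 ≈ 80.940
S = 1000/(63700/787) − 10 = 1500/637 in ≈ 2.355 in
Ia = 0.2S: 0.2·2.355 = 0.471 in (exactly 300/637)
P − Ia = 8.990 − 0.471 = 542663/63700 ≈ 8.519 in (> 0, runoff occurs)
Runoff Q = (P−Ia)²/(P−Ia+S) = (8.519)²/(8.519+2.355) = 294483131569/44122633100 ≈ 6.674 in

Q = 294483131569/44122633100 in ≈ 6.674 in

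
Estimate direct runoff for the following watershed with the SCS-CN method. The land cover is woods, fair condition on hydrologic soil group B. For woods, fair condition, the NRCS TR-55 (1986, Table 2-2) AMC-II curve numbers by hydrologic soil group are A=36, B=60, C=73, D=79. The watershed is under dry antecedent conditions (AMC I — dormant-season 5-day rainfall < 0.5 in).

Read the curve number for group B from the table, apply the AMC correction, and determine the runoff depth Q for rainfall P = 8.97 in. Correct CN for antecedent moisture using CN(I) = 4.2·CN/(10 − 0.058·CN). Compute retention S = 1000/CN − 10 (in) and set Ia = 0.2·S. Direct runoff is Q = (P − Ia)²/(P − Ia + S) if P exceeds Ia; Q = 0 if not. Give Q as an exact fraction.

Q = 1333053121/860019300 in ≈ 1.550 in

NRCS table: woods, fair condition, soil group B → CN(II) = 60
Adjust CN=60 to AMC I: 4.2·60/(10 − 0.058·60) → 252 ÷ (163/25) = 6300/163 ≈ 38.650
Max retention: S = 1000/(6300/163) − 10 = 1000/63 in (≈ 15.873 in)
Ia = 0.2·(1000/63) = 200/63 in ≈ 3.175 in
P − Ia = 8.970 − 3.175 = 36511/6300 ≈ 5.795 in (> 0, runoff occurs)
Runoff Q = (P−Ia)²/(P−Ia+S) = (5.795)²/(5.795+15.873) = 1333053121/860019300 ≈ 1.550 in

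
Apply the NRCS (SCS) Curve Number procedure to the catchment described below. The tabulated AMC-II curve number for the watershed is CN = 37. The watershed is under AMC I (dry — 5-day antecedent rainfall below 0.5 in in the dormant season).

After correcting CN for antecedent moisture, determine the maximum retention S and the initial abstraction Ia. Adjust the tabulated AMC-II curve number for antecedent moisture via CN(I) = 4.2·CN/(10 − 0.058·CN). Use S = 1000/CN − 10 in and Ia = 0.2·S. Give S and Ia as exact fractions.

S = 1500/37 in ≈ 40.541 in; Ia = 300/37 in ≈ 8.108 in

Dry (AMC I): CN(I) = 4.2·37/(10 − 0.058·37) = (777/5)/(3927/500) = 3700/187 ≈ 19.786
Max retention: S = 1000/(3700/187) − 10 = 1500/37 in (≈ 40.541 in)
Ia = 0.2·(1500/37) = 300/37 in ≈ 8.108 in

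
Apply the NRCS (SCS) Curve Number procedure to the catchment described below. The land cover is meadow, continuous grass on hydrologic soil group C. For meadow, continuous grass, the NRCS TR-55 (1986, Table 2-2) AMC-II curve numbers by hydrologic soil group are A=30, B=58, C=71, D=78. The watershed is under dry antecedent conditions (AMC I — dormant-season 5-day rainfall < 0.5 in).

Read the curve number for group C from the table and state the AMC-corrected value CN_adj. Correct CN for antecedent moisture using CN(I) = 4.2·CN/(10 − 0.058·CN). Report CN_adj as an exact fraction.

NRCS table: meadow, continuous grass, soil group C → CN(II) = 71
CN(I) from CN(II)=71: (4.2·71)/(10 − 0.058·71) = 149100/2941 ≈ 50.697

CN_adj = 149100/2941 ≈ 50.697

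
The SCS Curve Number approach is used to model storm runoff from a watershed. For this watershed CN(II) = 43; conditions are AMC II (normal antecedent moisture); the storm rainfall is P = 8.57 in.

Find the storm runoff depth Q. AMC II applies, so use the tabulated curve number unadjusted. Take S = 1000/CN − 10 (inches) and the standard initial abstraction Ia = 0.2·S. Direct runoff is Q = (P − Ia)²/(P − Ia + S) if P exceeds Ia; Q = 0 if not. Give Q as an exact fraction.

Q = 647753401/354539300 in ≈ 1.827 in

AMC II — tabulated CN = 43 applies directly.
Max retention: S = 1000/43 − 10 = 570/43 in (≈ 13.256 in)
Initial abstraction Ia = S/5 = (570/43)/5 = 114/43 ≈ 2.651 in
Excess rainfall: 8.570 − 2.651 = 5.919 in; P > Ia so Q > 0
Q: (25451/4300)² ÷ (82451/4300) = 647753401/354539300 in (≈ 1.827 in)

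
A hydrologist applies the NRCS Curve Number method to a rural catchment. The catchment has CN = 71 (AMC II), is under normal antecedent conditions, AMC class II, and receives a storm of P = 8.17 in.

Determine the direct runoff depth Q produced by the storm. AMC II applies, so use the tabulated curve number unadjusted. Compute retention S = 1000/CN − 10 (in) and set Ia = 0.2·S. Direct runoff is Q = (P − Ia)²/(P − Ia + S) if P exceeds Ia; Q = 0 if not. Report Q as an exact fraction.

AMC II — tabulated CN = 71 applies directly.
S = 1000/71 − 10 = 290/71 in ≈ 4.085 in
Ia = 0.2S: 0.2·4.085 = 0.817 in (exactly 58/71)
Excess rainfall: 8.170 − 0.817 = 7.353 in; P > Ia so Q > 0
Runoff Q = (P−Ia)²/(P−Ia+S) = (7.353)²/(7.353+4.085) = 2725570849/576569700 ≈ 4.727 in

Q = 2725570849/576569700 in ≈ 4.727 in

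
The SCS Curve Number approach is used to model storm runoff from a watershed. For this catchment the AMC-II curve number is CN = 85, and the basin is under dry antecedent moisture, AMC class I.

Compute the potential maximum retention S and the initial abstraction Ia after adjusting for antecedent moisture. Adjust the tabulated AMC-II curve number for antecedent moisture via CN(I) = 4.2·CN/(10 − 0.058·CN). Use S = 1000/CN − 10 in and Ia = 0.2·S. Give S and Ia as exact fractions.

S = 500/119 in ≈ 4.202 in; Ia = 100/119 in ≈ 0.840 in

Adjust CN=85 to AMC I: 4.2·85/(10 − 0.058·85) → 357 ÷ (507/100) = 11900/169 ≈ 70.414
Retention S: 1000/CN − 10 with CN=70.414 → S = 500/119 ≈ 4.202 in
Ia = 0.2·(500/119) = 100/119 in ≈ 0.840 in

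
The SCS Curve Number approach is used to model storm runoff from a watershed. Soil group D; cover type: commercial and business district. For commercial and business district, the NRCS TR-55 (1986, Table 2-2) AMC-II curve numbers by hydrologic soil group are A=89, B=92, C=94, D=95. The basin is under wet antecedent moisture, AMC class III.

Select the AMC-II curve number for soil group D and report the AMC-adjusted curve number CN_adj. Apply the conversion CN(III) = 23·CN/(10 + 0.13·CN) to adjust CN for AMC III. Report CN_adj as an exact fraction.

CN_adj = 43700/447 ≈ 97.763

NRCS table: commercial and business district, soil group D → CN(II) = 95
Adjust CN=95 to AMC III: 23·95/(10 + 0.13·95) → 2185 ÷ (447/20) = 43700/447 ≈ 97.763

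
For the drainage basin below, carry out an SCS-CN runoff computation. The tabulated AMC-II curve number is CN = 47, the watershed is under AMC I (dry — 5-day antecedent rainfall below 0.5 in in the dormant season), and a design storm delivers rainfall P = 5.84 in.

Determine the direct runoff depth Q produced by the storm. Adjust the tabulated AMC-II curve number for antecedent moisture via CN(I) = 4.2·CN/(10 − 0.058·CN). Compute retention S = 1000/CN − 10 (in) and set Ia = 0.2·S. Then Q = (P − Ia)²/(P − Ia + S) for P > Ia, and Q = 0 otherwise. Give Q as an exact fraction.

Q = 67303202/8316733425 in ≈ 0.008 in

CN(I) from CN(II)=47: (4.2·47)/(10 − 0.058·47) = 98700/3637 ≈ 27.138
Retention S: 1000/CN − 10 with CN=27.138 → S = 26500/987 ≈ 26.849 in
Initial abstraction Ia = S/5 = (26500/987)/5 = 5300/987 ≈ 5.370 in
P − Ia = 5.840 − 5.370 = 11602/24675 ≈ 0.470 in (> 0, runoff occurs)
Runoff Q = (P−Ia)²/(P−Ia+S) = (0.470)²/(0.470+26.849) = 67303202/8316733425 ≈ 0.008 in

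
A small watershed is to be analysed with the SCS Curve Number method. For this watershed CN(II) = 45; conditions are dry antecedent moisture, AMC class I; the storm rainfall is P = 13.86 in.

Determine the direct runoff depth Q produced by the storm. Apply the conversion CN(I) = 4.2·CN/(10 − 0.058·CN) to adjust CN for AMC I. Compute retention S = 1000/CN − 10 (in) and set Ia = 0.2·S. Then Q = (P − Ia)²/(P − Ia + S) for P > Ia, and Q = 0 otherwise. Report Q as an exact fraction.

Dry (AMC I): CN(I) = 4.2·45/(10 − 0.058·45) = 189/(739/100) = 18900/739 ≈ 25.575
Max retention: S = 1000/(18900/739) − 10 = 5500/189 in (≈ 29.101 in)
Ia = 0.2S: 0.2·29.101 = 5.820 in (exactly 1100/189)
Excess rainfall: 13.860 − 5.820 = 8.040 in; P > Ia so Q > 0
Q: (75977/9450)² ÷ (350977/9450) = 524773139/301521150 in (≈ 1.740 in)

Q = 524773139/301521150 in ≈ 1.740 in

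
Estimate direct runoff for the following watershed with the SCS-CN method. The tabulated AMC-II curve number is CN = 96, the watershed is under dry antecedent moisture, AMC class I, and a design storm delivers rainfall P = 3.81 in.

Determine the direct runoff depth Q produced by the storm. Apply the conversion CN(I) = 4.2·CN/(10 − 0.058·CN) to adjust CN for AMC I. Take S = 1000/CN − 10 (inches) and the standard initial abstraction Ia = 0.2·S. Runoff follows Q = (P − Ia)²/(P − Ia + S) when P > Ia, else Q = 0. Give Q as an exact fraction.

CN(I) from CN(II)=96: (4.2·96)/(10 − 0.058·96) = 25200/277 ≈ 90.975
S = 1000/(25200/277) − 10 = 125/126 in ≈ 0.992 in
Ia = 0.2·(125/126) = 25/126 in ≈ 0.198 in
P − Ia = 3.810 − 0.198 = 22753/6300 ≈ 3.612 in (> 0, runoff occurs)
Runoff Q = (P−Ia)²/(P−Ia+S) = (3.612)²/(3.612+0.992) = 517699009/182718900 ≈ 2.833 in

Q = 517699009/182718900 in ≈ 2.833 in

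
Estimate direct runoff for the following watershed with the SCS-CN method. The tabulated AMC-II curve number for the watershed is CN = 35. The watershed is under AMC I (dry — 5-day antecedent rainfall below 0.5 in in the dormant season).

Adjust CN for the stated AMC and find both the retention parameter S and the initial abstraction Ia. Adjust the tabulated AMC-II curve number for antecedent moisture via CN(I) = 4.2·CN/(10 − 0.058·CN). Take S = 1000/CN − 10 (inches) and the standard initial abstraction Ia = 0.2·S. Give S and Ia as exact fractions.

CN(I) from CN(II)=35: (4.2·35)/(10 − 0.058·35) = 14700/797 ≈ 18.444
S = 1000/(14700/797) − 10 = 6500/147 in ≈ 44.218 in
Initial abstraction Ia = S/5 = (6500/147)/5 = 1300/147 ≈ 8.844 in

S = 6500/147 in ≈ 44.218 in; Ia = 1300/147 in ≈ 8.844 in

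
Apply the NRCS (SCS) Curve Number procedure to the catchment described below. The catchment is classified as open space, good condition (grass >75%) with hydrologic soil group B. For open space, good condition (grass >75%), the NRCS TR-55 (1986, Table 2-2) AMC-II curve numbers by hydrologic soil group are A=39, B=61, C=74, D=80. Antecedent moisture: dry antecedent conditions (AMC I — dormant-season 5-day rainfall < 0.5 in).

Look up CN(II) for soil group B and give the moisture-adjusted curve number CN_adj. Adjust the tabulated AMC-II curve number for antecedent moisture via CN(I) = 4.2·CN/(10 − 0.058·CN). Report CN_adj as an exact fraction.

NRCS table: open space, good condition (grass >75%), soil group B → CN(II) = 61
Adjust CN=61 to AMC I: 4.2·61/(10 − 0.058·61) → (1281/5) ÷ (3231/500) = 42700/1077 ≈ 39.647

CN_adj = 42700/1077 ≈ 39.647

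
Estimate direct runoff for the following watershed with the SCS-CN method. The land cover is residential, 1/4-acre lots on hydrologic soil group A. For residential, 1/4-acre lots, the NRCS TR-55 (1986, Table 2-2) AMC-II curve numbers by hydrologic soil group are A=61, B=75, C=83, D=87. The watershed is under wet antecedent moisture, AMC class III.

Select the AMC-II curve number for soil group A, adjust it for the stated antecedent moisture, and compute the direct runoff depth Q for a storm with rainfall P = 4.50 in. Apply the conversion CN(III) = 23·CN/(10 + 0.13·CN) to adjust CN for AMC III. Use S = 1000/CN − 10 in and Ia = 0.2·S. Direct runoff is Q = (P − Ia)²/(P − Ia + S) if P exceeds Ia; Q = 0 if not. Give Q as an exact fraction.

NRCS table: residential, 1/4-acre lots, soil group A → CN(II) = 61
Wet (AMC III): CN(III) = 23·61/(10 + 0.13·61) = 1403/(1793/100) = 140300/1793 ≈ 78.249
S = 1000/(140300/1793) − 10 = 3900/1403 in ≈ 2.780 in
Ia = 0.2·(3900/1403) = 780/1403 in ≈ 0.556 in
P − Ia = 4.500 − 0.556 = 11067/2806 ≈ 3.944 in (> 0, runoff occurs)
Runoff Q = (P−Ia)²/(P−Ia+S) = (3.944)²/(3.944+2.780) = 40826163/17646934 ≈ 2.313 in

Q = 40826163/17646934 in ≈ 2.313 in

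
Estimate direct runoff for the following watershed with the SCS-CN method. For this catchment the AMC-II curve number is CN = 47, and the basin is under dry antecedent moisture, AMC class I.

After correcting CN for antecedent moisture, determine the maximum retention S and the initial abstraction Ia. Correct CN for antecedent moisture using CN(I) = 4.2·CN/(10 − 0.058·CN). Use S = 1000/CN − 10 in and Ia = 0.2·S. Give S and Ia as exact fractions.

S = 26500/987 in ≈ 26.849 in; Ia = 5300/987 in ≈ 5.370 in

Adjust CN=47 to AMC I: 4.2·47/(10 − 0.058·47) → (987/5) ÷ (3637/500) = 98700/3637 ≈ 27.138
Retention S: 1000/CN − 10 with CN=27.138 → S = 26500/987 ≈ 26.849 in
Ia = 0.2S: 0.2·26.849 = 5.370 in (exactly 5300/987)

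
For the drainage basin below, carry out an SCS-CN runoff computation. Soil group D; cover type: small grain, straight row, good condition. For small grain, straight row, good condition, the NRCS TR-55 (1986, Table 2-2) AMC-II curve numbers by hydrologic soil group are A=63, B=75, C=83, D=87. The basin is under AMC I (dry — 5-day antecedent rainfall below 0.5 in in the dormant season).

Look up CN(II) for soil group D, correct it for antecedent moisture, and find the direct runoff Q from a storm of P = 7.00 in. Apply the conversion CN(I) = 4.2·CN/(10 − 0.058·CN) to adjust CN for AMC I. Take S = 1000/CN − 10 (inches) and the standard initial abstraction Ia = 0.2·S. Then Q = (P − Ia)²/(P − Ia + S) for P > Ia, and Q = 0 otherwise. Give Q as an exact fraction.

NRCS table: small grain, straight row, good condition, soil group D → CN(II) = 87
CN(I) from CN(II)=87: (4.2·87)/(10 − 0.058·87) = 182700/2477 ≈ 73.759
Retention S: 1000/CN − 10 with CN=73.759 → S = 6500/1827 ≈ 3.558 in
Ia = 0.2S: 0.2·3.558 = 0.712 in (exactly 1300/1827)
Excess rainfall: 7.000 − 0.712 = 6.288 in; P > Ia so Q > 0
Q: (11489/1827)² ÷ (17989/1827) = 131997121/32865903 in (≈ 4.016 in)

Q = 131997121/32865903 in ≈ 4.016 in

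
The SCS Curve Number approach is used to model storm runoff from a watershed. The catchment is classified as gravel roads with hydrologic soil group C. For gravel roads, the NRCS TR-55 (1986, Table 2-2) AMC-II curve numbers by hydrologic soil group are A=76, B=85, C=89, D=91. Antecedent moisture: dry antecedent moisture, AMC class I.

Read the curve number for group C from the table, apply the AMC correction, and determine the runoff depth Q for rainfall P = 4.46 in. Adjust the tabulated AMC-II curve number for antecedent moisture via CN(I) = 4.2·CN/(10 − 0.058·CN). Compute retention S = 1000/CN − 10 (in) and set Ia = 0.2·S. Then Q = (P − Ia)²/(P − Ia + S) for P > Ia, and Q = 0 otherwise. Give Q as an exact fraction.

Q = 130889833369/59507745150 in ≈ 2.200 in

NRCS table: gravel roads, soil group C → CN(II) = 89
Dry (AMC I): CN(I) = 4.2·89/(10 − 0.058·89) = (1869/5)/(2419/500) = 186900/2419 ≈ 77.263
S = 1000/(186900/2419) − 10 = 5500/1869 in ≈ 2.943 in
Ia = 0.2S: 0.2·2.943 = 0.589 in (exactly 1100/1869)
Excess rainfall: 4.460 − 0.589 = 3.871 in; P > Ia so Q > 0
Runoff Q = (P−Ia)²/(P−Ia+S) = (3.871)²/(3.871+2.943) = 130889833369/59507745150 ≈ 2.200 in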